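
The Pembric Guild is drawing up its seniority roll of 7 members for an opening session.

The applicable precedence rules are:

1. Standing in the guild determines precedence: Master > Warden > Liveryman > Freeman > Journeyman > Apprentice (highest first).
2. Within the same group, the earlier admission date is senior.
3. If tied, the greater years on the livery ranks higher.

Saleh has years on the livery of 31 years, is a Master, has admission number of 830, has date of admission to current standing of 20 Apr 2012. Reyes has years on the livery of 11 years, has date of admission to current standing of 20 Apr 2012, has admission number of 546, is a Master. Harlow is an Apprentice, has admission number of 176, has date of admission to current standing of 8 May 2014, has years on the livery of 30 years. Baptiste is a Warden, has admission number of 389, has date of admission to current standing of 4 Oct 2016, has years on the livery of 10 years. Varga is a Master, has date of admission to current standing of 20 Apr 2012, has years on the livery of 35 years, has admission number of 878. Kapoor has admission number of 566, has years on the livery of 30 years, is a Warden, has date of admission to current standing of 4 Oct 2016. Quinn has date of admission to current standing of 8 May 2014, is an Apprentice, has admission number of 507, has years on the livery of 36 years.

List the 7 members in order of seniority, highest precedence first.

By standing in the guild: Varga, Saleh and Reyes (Master); then Kapoor and Baptiste (Warden); then Quinn and Harlow (Apprentice).
Varga, Saleh and Reyes all have date of admission to current standing 20 Apr 2012, so the next rule applies.
Among Varga, Saleh and Reyes, by years on the livery (higher first): Varga (35 years) before Saleh (31 years) before Reyes (11 years).
Kapoor and Baptiste both have date of admission to current standing 4 Oct 2016, so the next rule applies.
Among Kapoor and Baptiste, by years on the livery (higher first): Kapoor (30 years) before Baptiste (10 years).
Quinn and Harlow both have date of admission to current standing 8 May 2014, so the next rule applies.
Among Quinn and Harlow, by years on the livery (higher first): Quinn (36 years) before Harlow (30 years).
Full order: Varga, Saleh, Reyes, Kapoor, Baptiste, Quinn, Harlow.

Varga, Saleh, Reyes, Kapoor, Baptiste, Quinn, Harlow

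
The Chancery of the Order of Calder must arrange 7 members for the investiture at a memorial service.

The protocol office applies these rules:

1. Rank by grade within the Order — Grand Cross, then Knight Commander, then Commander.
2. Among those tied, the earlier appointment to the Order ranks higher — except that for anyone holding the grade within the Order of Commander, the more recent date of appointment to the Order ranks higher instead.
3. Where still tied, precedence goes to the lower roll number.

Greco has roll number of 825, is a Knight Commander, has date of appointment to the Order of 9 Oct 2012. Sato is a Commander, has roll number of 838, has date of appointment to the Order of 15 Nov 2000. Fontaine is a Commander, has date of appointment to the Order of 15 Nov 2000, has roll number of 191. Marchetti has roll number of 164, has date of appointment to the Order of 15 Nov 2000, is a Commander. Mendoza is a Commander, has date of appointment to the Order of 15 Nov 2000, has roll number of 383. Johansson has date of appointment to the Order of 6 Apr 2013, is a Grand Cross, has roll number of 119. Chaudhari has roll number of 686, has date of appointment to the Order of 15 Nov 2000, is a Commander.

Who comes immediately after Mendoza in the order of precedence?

Chaudhari

By grade within the Order: Johansson (Grand Cross); then Greco (Knight Commander); then Marchetti, Fontaine, Mendoza, Chaudhari and Sato (Commander).
Marchetti, Fontaine, Mendoza, Chaudhari and Sato all have date of appointment to the Order 15 Nov 2000, so the next rule applies.
Among Marchetti, Fontaine, Mendoza, Chaudhari and Sato, by roll number (lower first): Marchetti (164) before Fontaine (191) before Mendoza (383) before Chaudhari (686) before Sato (838).
Order: Johansson, Greco, Marchetti, Fontaine, Mendoza, Chaudhari, Sato.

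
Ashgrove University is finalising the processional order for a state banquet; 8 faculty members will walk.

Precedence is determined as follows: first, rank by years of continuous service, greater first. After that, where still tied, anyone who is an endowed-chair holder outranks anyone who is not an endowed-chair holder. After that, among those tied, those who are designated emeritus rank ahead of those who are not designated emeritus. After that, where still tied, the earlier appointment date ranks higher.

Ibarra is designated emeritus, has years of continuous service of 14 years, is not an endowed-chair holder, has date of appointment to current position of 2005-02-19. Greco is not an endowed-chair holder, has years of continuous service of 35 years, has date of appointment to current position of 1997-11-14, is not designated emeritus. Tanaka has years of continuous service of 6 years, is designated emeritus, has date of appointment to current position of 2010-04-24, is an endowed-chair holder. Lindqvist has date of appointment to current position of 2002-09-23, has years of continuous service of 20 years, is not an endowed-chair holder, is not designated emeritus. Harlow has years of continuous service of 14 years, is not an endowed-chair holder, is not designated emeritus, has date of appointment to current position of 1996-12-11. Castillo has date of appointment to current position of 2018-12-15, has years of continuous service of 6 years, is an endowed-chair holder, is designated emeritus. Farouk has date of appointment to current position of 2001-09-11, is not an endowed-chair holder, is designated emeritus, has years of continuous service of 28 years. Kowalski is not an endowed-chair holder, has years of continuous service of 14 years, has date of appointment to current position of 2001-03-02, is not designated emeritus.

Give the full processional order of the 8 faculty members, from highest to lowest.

By years of continuous service (higher first): Greco (35 years); then Farouk (28 years); then Lindqvist (20 years); then Ibarra, Harlow and Kowalski (each 14 years); then Tanaka and Castillo (both 6 years).
Ibarra, Harlow and Kowalski are each not an endowed-chair holder, so the next rule applies.
Among Ibarra, Harlow and Kowalski, designated emeritus before not designated emeritus: Ibarra (designated emeritus) before Harlow and Kowalski (not designated emeritus).
Among Harlow and Kowalski, by date of appointment to current position (earlier first): Harlow (1996-12-11) before Kowalski (2001-03-02).
Tanaka and Castillo are each an endowed-chair holder, so the next rule applies.
Tanaka and Castillo are each designated emeritus, so the next rule applies.
Among Tanaka and Castillo, by date of appointment to current position (earlier first): Tanaka (2010-04-24) before Castillo (2018-12-15).
Full order: Greco, Farouk, Lindqvist, Ibarra, Harlow, Kowalski, Tanaka, Castillo.

Greco, Farouk, Lindqvist, Ibarra, Harlow, Kowalski, Tanaka, Castillo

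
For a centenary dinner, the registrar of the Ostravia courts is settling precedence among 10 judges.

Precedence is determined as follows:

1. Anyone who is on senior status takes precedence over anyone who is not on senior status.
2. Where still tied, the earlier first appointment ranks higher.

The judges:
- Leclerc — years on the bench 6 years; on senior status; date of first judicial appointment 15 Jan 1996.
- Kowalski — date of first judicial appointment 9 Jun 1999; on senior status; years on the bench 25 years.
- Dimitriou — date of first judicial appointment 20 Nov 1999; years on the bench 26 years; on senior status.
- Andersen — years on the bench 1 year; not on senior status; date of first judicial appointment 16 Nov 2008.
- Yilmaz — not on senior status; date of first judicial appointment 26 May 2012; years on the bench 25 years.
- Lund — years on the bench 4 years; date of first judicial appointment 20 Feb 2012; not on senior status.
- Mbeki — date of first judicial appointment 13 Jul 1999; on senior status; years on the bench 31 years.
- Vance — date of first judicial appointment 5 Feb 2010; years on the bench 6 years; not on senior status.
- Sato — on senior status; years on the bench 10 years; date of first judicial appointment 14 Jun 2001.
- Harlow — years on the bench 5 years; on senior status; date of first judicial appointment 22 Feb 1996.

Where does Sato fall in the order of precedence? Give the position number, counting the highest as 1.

6

By the first rule: Leclerc, Harlow, Kowalski, Mbeki, Dimitriou and Sato (each on senior status); then Andersen, Vance, Lund and Yilmaz (each not on senior status).
Among Leclerc, Harlow, Kowalski, Mbeki, Dimitriou and Sato, by date of first judicial appointment (earlier first): Leclerc (15 Jan 1996) before Harlow (22 Feb 1996) before Kowalski (9 Jun 1999) before Mbeki (13 Jul 1999) before Dimitriou (20 Nov 1999) before Sato (14 Jun 2001).
Among Andersen, Vance, Lund and Yilmaz, by date of first judicial appointment (earlier first): Andersen (16 Nov 2008) before Vance (5 Feb 2010) before Lund (20 Feb 2012) before Yilmaz (26 May 2012).
Order: Leclerc, Harlow, Kowalski, Mbeki, Dimitriou, Sato, Andersen, Vance, Lund, Yilmaz. So position 6.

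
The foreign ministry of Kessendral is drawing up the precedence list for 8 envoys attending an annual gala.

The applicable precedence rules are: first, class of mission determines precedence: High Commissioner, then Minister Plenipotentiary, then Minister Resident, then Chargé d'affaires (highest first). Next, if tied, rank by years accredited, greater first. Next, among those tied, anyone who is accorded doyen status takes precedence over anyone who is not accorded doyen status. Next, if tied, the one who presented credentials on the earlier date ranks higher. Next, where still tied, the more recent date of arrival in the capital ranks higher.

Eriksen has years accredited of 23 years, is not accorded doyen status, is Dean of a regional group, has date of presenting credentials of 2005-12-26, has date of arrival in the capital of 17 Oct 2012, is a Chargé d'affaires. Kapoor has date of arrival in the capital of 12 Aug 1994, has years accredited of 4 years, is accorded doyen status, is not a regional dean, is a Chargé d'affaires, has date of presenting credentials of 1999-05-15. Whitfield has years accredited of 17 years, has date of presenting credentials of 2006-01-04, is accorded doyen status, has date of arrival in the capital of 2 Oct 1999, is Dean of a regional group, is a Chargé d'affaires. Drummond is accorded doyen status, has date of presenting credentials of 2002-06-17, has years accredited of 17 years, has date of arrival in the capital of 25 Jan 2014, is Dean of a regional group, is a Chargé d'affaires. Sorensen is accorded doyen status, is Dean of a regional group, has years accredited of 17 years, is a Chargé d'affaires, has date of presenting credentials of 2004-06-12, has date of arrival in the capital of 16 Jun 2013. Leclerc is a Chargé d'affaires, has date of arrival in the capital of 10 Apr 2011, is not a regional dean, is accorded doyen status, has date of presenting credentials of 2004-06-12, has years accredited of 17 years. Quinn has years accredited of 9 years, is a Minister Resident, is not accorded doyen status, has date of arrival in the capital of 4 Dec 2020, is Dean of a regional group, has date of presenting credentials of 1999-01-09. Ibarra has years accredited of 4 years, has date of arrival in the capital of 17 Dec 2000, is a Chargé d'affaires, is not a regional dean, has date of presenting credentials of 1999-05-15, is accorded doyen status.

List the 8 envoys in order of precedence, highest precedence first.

By class of mission: Quinn (Minister Resident); then Eriksen, Drummond, Sorensen, Leclerc, Whitfield, Ibarra and Kapoor (Chargé d'affaires).
Among Eriksen, Drummond, Sorensen, Leclerc, Whitfield, Ibarra and Kapoor, by years accredited (higher first): Eriksen (23 years) before Drummond, Sorensen, Leclerc and Whitfield (17 years) before Ibarra and Kapoor (4 years).
Drummond, Sorensen, Leclerc and Whitfield are each accorded doyen status, so the next rule applies.
Among Drummond, Sorensen, Leclerc and Whitfield, by date of presenting credentials (earlier first): Drummond (2002-06-17) before Sorensen and Leclerc (2004-06-12) before Whitfield (2006-01-04).
Among Sorensen and Leclerc, by date of arrival in the capital (later first): Sorensen (16 Jun 2013) before Leclerc (10 Apr 2011).
Ibarra and Kapoor are each accorded doyen status, so the next rule applies.
Ibarra and Kapoor both have date of presenting credentials 1999-05-15, so the next rule applies.
Among Ibarra and Kapoor, by date of arrival in the capital (later first): Ibarra (17 Dec 2000) before Kapoor (12 Aug 1994).
Full order: Quinn, Eriksen, Drummond, Sorensen, Leclerc, Whitfield, Ibarra, Kapoor.

Quinn, Eriksen, Drummond, Sorensen, Leclerc, Whitfield, Ibarra, Kapoor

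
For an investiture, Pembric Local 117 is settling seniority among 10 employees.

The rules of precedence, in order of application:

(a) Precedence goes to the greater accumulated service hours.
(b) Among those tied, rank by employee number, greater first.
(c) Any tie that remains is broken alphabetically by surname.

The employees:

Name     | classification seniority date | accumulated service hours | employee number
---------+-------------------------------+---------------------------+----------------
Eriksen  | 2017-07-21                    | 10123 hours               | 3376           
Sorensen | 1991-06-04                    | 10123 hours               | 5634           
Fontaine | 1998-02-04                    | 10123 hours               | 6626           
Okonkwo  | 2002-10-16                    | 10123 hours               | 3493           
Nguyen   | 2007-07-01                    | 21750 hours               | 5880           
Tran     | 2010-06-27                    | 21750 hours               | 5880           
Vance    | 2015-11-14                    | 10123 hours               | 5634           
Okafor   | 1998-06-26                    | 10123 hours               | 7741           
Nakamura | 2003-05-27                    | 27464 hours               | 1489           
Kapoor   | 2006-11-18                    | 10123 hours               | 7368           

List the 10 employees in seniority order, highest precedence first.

Nakamura, Nguyen, Tran, Okafor, Kapoor, Fontaine, Sorensen, Vance, Okonkwo, Eriksen

By accumulated service hours (higher first): Nakamura (27464 hours); then Nguyen and Tran (both 21750 hours); then Okafor, Kapoor, Fontaine, Sorensen, Vance, Okonkwo and Eriksen (each 10123 hours).
Nguyen and Tran both have employee number 5880, so the next rule applies.
Among Nguyen and Tran, alphabetically by surname: Nguyen before Tran.
Among Okafor, Kapoor, Fontaine, Sorensen, Vance, Okonkwo and Eriksen, by employee number (higher first): Okafor (7741) before Kapoor (7368) before Fontaine (6626) before Sorensen and Vance (5634) before Okonkwo (3493) before Eriksen (3376).
Among Sorensen and Vance, alphabetically by surname: Sorensen before Vance.
Full order: Nakamura, Nguyen, Tran, Okafor, Kapoor, Fontaine, Sorensen, Vance, Okonkwo, Eriksen.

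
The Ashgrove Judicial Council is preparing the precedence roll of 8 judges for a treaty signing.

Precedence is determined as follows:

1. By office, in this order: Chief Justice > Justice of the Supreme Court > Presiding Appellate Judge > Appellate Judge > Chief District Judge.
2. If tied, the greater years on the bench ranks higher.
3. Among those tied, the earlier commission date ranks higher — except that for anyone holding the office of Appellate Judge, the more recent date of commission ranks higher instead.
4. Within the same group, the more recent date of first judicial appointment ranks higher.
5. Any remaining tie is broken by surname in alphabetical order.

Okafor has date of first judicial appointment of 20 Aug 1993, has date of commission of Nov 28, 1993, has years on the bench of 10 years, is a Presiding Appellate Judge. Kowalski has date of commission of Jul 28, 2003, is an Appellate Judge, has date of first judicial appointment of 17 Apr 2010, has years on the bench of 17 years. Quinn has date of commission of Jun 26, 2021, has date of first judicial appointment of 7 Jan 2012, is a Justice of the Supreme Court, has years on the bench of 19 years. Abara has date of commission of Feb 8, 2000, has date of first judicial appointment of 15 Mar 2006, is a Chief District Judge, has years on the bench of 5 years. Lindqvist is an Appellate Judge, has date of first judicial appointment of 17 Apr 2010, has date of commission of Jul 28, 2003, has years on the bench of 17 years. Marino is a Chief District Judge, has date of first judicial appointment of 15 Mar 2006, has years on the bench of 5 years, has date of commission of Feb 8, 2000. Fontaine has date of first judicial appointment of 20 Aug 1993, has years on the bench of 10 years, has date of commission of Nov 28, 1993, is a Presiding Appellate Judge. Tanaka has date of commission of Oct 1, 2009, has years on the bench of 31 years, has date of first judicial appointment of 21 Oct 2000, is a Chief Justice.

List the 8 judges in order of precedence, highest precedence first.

Tanaka, Quinn, Fontaine, Okafor, Kowalski, Lindqvist, Abara, Marino

By office: Tanaka (Chief Justice); then Quinn (Justice of the Supreme Court); then Fontaine and Okafor (Presiding Appellate Judge); then Kowalski and Lindqvist (Appellate Judge); then Abara and Marino (Chief District Judge).
Fontaine and Okafor both have years on the bench 10 years, so the next rule applies.
Fontaine and Okafor both have date of commission Nov 28, 1993, so the next rule applies.
Fontaine and Okafor both have date of first judicial appointment 20 Aug 1993, so the next rule applies.
Among Fontaine and Okafor, alphabetically by surname: Fontaine before Okafor.
Kowalski and Lindqvist both have years on the bench 17 years, so the next rule applies.
Kowalski and Lindqvist both have date of commission Jul 28, 2003, so the next rule applies.
Kowalski and Lindqvist both have date of first judicial appointment 17 Apr 2010, so the next rule applies.
Among Kowalski and Lindqvist, alphabetically by surname: Kowalski before Lindqvist.
Abara and Marino both have years on the bench 5 years, so the next rule applies.
Abara and Marino both have date of commission Feb 8, 2000, so the next rule applies.
Abara and Marino both have date of first judicial appointment 15 Mar 2006, so the next rule applies.
Among Abara and Marino, alphabetically by surname: Abara before Marino.
Full order: Tanaka, Quinn, Fontaine, Okafor, Kowalski, Lindqvist, Abara, Marino.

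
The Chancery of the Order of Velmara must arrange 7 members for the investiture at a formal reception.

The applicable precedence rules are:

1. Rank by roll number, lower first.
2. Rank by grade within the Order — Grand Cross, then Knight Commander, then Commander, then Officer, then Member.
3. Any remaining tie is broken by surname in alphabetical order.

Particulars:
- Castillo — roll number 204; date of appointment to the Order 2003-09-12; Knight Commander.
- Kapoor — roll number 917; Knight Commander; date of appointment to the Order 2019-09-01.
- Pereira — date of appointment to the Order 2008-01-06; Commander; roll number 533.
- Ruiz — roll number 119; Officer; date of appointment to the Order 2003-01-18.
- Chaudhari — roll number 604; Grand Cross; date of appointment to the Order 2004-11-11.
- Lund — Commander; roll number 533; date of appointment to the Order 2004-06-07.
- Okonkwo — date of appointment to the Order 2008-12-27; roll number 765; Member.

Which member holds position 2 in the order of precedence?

Castillo

By roll number (lower first): Ruiz (119); then Castillo (204); then Lund and Pereira (both 533); then Chaudhari (604); then Okonkwo (765); then Kapoor (917).
Lund and Pereira are each Commander, so the next rule applies.
Among Lund and Pereira, alphabetically by surname: Lund before Pereira.
Order: Ruiz, Castillo, Lund, Pereira, Chaudhari, Okonkwo, Kapoor.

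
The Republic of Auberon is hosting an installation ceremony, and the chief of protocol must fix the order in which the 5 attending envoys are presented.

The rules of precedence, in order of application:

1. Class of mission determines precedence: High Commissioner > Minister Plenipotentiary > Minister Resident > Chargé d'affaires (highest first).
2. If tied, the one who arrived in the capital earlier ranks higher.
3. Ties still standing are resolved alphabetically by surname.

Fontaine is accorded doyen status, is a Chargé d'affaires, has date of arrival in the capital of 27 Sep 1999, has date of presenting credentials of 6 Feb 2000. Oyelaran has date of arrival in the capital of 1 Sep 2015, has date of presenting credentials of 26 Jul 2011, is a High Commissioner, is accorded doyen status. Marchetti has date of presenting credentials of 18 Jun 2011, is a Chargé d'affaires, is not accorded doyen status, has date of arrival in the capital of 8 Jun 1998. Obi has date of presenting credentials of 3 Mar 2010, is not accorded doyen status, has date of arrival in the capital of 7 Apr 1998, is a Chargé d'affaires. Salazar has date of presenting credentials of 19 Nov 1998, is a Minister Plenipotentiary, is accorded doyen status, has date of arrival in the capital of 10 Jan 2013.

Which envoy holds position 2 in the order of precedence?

By class of mission: Oyelaran (High Commissioner); then Salazar (Minister Plenipotentiary); then Obi, Marchetti and Fontaine (Chargé d'affaires).
Among Obi, Marchetti and Fontaine, by date of arrival in the capital (earlier first): Obi (7 Apr 1998) before Marchetti (8 Jun 1998) before Fontaine (27 Sep 1999).
Order: Oyelaran, Salazar, Obi, Marchetti, Fontaine.

Salazar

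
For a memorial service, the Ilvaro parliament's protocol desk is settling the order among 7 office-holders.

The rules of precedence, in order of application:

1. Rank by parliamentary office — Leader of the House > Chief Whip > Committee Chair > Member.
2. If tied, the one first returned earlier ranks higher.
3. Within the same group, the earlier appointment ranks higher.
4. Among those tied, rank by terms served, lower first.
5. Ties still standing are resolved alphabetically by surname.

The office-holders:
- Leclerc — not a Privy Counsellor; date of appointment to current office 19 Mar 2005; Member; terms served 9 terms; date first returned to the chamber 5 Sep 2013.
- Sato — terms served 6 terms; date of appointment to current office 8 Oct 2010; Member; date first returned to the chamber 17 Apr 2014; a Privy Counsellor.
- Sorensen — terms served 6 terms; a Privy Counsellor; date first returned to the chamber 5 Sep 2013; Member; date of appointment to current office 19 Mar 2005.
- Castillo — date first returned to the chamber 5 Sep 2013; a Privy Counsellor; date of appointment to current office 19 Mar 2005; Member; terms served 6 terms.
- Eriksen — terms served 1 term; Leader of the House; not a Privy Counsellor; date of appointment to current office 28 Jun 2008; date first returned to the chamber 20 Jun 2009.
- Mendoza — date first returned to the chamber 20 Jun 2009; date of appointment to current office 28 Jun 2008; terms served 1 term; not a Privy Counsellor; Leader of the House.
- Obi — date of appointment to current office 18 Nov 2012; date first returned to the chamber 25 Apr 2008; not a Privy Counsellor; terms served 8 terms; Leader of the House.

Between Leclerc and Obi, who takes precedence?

Obi

By parliamentary office: Obi, Eriksen and Mendoza (Leader of the House); then Castillo, Sorensen, Leclerc and Sato (Member).
Among Obi, Eriksen and Mendoza, by date first returned to the chamber (earlier first): Obi (25 Apr 2008) before Eriksen and Mendoza (20 Jun 2009).
Eriksen and Mendoza both have date of appointment to current office 28 Jun 2008, so the next rule applies.
Eriksen and Mendoza both have terms served 1 term, so the next rule applies.
Among Eriksen and Mendoza, alphabetically by surname: Eriksen before Mendoza.
Among Castillo, Sorensen, Leclerc and Sato, by date first returned to the chamber (earlier first): Castillo, Sorensen and Leclerc (5 Sep 2013) before Sato (17 Apr 2014).
Castillo, Sorensen and Leclerc all have date of appointment to current office 19 Mar 2005, so the next rule applies.
Among Castillo, Sorensen and Leclerc, by terms served (lower first): Castillo and Sorensen (6 terms) before Leclerc (9 terms).
Among Castillo and Sorensen, alphabetically by surname: Castillo before Sorensen.
So Obi takes precedence.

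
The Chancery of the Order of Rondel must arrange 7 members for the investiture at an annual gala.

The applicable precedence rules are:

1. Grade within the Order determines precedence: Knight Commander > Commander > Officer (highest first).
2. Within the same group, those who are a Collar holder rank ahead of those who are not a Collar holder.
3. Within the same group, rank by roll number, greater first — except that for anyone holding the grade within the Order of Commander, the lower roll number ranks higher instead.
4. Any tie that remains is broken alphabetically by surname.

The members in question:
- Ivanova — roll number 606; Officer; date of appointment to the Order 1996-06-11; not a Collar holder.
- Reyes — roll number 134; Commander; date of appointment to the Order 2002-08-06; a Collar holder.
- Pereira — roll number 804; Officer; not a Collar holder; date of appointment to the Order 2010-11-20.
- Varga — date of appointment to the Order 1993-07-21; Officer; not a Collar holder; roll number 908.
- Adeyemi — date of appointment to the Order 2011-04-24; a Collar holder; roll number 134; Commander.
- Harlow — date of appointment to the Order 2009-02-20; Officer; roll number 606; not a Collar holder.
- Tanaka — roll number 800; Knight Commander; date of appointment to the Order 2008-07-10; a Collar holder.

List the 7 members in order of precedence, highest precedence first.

Tanaka, Adeyemi, Reyes, Varga, Pereira, Harlow, Ivanova

By grade within the Order: Tanaka (Knight Commander); then Adeyemi and Reyes (Commander); then Varga, Pereira, Harlow and Ivanova (Officer).
Adeyemi and Reyes are each a Collar holder, so the next rule applies.
Adeyemi and Reyes both have roll number 134, so the next rule applies.
Among Adeyemi and Reyes, alphabetically by surname: Adeyemi before Reyes.
Varga, Pereira, Harlow and Ivanova are each not a Collar holder, so the next rule applies.
Among Varga, Pereira, Harlow and Ivanova, by roll number (higher first): Varga (908) before Pereira (804) before Harlow and Ivanova (606).
Among Harlow and Ivanova, alphabetically by surname: Harlow before Ivanova.
Full order: Tanaka, Adeyemi, Reyes, Varga, Pereira, Harlow, Ivanova.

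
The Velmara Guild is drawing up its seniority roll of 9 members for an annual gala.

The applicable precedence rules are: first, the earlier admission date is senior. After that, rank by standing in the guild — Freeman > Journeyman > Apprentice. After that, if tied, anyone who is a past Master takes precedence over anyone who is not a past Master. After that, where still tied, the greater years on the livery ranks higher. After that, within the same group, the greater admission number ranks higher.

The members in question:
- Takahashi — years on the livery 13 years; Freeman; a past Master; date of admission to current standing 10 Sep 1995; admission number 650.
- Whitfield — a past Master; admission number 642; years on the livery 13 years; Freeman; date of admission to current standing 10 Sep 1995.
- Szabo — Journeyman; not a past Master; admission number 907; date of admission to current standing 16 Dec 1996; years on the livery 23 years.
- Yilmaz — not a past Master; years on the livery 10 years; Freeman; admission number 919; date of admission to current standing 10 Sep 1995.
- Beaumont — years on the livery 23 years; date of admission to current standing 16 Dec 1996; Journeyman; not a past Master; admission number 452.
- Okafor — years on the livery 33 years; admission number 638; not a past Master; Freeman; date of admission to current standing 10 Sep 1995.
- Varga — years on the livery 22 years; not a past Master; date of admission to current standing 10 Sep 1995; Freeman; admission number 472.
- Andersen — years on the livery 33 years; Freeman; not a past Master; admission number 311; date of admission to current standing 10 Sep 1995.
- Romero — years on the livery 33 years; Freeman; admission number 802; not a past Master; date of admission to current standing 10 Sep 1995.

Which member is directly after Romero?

By date of admission to current standing (earlier first): Takahashi, Whitfield, Romero, Okafor, Andersen, Varga and Yilmaz (each 10 Sep 1995); then Szabo and Beaumont (both 16 Dec 1996).
Takahashi, Whitfield, Romero, Okafor, Andersen, Varga and Yilmaz are each Freeman, so the next rule applies.
Among Takahashi, Whitfield, Romero, Okafor, Andersen, Varga and Yilmaz, a past Master before not a past Master: Takahashi and Whitfield (a past Master) before Romero, Okafor, Andersen, Varga and Yilmaz (not a past Master).
Takahashi and Whitfield both have years on the livery 13 years, so the next rule applies.
Among Takahashi and Whitfield, by admission number (higher first): Takahashi (650) before Whitfield (642).
Among Romero, Okafor, Andersen, Varga and Yilmaz, by years on the livery (higher first): Romero, Okafor and Andersen (33 years) before Varga (22 years) before Yilmaz (10 years).
Among Romero, Okafor and Andersen, by admission number (higher first): Romero (802) before Okafor (638) before Andersen (311).
Szabo and Beaumont are each Journeyman, so the next rule applies.
Szabo and Beaumont are each not a past Master, so the next rule applies.
Szabo and Beaumont both have years on the livery 23 years, so the next rule applies.
Among Szabo and Beaumont, by admission number (higher first): Szabo (907) before Beaumont (452).
Order: Takahashi, Whitfield, Romero, Okafor, Andersen, Varga, Yilmaz, Szabo, Beaumont.

Okafor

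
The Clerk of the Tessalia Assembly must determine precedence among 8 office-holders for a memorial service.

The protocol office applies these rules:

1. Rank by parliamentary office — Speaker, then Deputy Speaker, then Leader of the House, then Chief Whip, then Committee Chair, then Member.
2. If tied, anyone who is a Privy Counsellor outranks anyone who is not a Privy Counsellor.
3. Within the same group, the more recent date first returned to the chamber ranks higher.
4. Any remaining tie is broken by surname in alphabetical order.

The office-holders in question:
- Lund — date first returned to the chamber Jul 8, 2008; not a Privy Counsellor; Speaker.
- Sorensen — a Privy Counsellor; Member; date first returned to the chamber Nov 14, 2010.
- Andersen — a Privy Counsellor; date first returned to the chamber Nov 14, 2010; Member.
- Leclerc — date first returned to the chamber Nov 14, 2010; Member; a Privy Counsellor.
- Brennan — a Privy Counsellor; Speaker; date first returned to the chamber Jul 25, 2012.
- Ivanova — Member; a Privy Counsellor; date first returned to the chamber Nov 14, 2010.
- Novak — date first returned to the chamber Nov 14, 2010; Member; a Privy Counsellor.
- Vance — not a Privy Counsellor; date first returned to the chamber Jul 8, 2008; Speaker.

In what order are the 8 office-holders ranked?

By parliamentary office: Brennan, Lund and Vance (Speaker); then Andersen, Ivanova, Leclerc, Novak and Sorensen (Member).
Among Brennan, Lund and Vance, a Privy Counsellor before not a Privy Counsellor: Brennan (a Privy Counsellor) before Lund and Vance (not a Privy Counsellor).
Lund and Vance both have date first returned to the chamber Jul 8, 2008, so the next rule applies.
Among Lund and Vance, alphabetically by surname: Lund before Vance.
Andersen, Ivanova, Leclerc, Novak and Sorensen are each a Privy Counsellor, so the next rule applies.
Andersen, Ivanova, Leclerc, Novak and Sorensen all have date first returned to the chamber Nov 14, 2010, so the next rule applies.
Among Andersen, Ivanova, Leclerc, Novak and Sorensen, alphabetically by surname: Andersen before Ivanova before Leclerc before Novak before Sorensen.
Full order: Brennan, Lund, Vance, Andersen, Ivanova, Leclerc, Novak, Sorensen.

Brennan, Lund, Vance, Andersen, Ivanova, Leclerc, Novak, Sorensen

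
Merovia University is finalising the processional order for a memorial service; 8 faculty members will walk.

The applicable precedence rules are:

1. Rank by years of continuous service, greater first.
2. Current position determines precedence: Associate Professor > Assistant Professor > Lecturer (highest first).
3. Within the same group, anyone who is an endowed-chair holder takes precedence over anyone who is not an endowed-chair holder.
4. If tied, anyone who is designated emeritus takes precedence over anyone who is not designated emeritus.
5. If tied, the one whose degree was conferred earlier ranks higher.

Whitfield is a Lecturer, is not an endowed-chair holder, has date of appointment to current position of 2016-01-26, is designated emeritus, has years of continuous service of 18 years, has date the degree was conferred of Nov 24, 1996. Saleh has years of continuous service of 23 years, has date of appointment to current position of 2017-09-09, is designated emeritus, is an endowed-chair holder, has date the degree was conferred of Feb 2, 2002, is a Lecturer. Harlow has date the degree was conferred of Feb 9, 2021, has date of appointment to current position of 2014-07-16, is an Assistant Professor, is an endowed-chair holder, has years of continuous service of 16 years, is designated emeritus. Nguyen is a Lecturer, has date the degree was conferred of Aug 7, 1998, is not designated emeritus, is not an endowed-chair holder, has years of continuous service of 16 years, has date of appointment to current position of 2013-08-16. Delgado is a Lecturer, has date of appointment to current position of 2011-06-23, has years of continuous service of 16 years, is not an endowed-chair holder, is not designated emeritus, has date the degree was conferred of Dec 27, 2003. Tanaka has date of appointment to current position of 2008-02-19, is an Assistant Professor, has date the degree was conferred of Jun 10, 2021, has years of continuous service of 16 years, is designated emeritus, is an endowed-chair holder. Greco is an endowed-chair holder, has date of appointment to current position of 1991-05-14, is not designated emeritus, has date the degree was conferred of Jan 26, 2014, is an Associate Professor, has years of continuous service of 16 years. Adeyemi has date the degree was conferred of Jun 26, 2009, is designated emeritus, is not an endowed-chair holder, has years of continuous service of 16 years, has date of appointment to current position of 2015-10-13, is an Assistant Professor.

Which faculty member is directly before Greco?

Whitfield

By years of continuous service (higher first): Saleh (23 years); then Whitfield (18 years); then Greco, Harlow, Tanaka, Adeyemi, Nguyen and Delgado (each 16 years).
Among Greco, Harlow, Tanaka, Adeyemi, Nguyen and Delgado, by current position: Greco (Associate Professor) before Harlow, Tanaka and Adeyemi (Assistant Professor) before Nguyen and Delgado (Lecturer).
Among Harlow, Tanaka and Adeyemi, an endowed-chair holder before not an endowed-chair holder: Harlow and Tanaka (an endowed-chair holder) before Adeyemi (not an endowed-chair holder).
Harlow and Tanaka are each designated emeritus, so the next rule applies.
Among Harlow and Tanaka, by date the degree was conferred (earlier first): Harlow (Feb 9, 2021) before Tanaka (Jun 10, 2021).
Nguyen and Delgado are each not an endowed-chair holder, so the next rule applies.
Nguyen and Delgado are each not designated emeritus, so the next rule applies.
Among Nguyen and Delgado, by date the degree was conferred (earlier first): Nguyen (Aug 7, 1998) before Delgado (Dec 27, 2003).
Order: Saleh, Whitfield, Greco, Harlow, Tanaka, Adeyemi, Nguyen, Delgado.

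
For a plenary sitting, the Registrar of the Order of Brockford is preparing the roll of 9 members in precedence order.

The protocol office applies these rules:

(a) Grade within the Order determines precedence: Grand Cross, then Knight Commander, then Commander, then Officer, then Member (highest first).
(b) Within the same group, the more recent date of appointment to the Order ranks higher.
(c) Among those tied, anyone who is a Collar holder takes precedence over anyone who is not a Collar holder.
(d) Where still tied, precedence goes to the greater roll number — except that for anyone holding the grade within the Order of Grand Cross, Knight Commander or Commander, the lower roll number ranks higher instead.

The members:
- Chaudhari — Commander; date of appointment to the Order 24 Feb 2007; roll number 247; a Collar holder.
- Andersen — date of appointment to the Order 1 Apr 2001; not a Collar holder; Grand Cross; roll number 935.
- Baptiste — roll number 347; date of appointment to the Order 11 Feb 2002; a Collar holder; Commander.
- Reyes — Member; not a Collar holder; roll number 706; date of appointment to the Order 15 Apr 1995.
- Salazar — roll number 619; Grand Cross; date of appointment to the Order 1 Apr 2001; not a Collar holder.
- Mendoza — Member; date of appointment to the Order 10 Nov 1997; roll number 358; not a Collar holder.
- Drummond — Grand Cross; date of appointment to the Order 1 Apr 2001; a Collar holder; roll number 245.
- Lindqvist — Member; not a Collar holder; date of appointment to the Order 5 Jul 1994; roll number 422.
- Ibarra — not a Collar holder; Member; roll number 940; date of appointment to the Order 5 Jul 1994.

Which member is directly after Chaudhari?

Baptiste

By grade within the Order: Drummond, Salazar and Andersen (Grand Cross); then Chaudhari and Baptiste (Commander); then Mendoza, Reyes, Ibarra and Lindqvist (Member).
Drummond, Salazar and Andersen all have date of appointment to the Order 1 Apr 2001, so the next rule applies.
Among Drummond, Salazar and Andersen, a Collar holder before not a Collar holder: Drummond (a Collar holder) before Salazar and Andersen (not a Collar holder).
Among Salazar and Andersen, by roll number (lower first) (reversed rule for this group): Salazar (619) before Andersen (935).
Among Chaudhari and Baptiste, by date of appointment to the Order (later first): Chaudhari (24 Feb 2007) before Baptiste (11 Feb 2002).
Among Mendoza, Reyes, Ibarra and Lindqvist, by date of appointment to the Order (later first): Mendoza (10 Nov 1997) before Reyes (15 Apr 1995) before Ibarra and Lindqvist (5 Jul 1994).
Ibarra and Lindqvist are each not a Collar holder, so the next rule applies.
Among Ibarra and Lindqvist, by roll number (higher first): Ibarra (940) before Lindqvist (422).
Order: Drummond, Salazar, Andersen, Chaudhari, Baptiste, Mendoza, Reyes, Ibarra, Lindqvist.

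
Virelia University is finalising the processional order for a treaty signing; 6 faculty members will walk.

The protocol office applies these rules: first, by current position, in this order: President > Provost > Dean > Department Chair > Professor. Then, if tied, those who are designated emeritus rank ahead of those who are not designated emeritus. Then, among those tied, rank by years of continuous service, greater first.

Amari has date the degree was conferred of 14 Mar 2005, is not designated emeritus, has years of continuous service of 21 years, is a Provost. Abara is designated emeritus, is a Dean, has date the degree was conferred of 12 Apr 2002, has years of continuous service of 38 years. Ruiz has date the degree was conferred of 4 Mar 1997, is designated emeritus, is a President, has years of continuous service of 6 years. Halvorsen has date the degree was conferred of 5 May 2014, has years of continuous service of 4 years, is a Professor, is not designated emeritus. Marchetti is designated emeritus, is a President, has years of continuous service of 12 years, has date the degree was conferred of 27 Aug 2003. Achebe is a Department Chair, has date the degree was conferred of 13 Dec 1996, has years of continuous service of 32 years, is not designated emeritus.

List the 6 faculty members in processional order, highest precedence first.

Marchetti, Ruiz, Amari, Abara, Achebe, Halvorsen

By current position: Marchetti and Ruiz (President); then Amari (Provost); then Abara (Dean); then Achebe (Department Chair); then Halvorsen (Professor).
Marchetti and Ruiz are each designated emeritus, so the next rule applies.
Among Marchetti and Ruiz, by years of continuous service (higher first): Marchetti (12 years) before Ruiz (6 years).
Full order: Marchetti, Ruiz, Amari, Abara, Achebe, Halvorsen.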